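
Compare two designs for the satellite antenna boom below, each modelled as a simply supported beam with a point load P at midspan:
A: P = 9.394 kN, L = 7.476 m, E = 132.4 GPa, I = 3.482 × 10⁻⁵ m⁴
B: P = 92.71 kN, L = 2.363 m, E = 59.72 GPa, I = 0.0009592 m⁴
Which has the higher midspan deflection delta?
Model: a simply supported beam with a point load P at midspan, so delta = (P·L^3) / (48·E·I) (SI units).
  A: delta = (9394 × 7.476^3) / (48 × (1.324 × 10¹¹) × (3.482 × 10⁻⁵)) = 0.01774 m = 17.74 mm
  B: delta = (92710 × 2.363^3) / (48 × (5.972 × 10¹⁰) × 0.0009592) = 0.0004449 m = 0.4449 mm
17.74 mm > 0.4449 mm, so A is larger.
Final answer: A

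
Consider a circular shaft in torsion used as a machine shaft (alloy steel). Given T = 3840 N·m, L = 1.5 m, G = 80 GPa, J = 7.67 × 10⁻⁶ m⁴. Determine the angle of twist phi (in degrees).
Model: a circular shaft in torsion, so phi = (T·L) / (G·J).
Convert to SI units:
  G = 80 GPa = 8 × 10¹⁰ Pa
Substitute:
  phi = (3840 × 1.5) / ((8 × 10¹⁰) × (7.67 × 10⁻⁶))
  phi = 0.009387 rad
Convert to degrees: phi = 0.009387 × 180/π = 0.5378°
Final answer: phi = 0.5378°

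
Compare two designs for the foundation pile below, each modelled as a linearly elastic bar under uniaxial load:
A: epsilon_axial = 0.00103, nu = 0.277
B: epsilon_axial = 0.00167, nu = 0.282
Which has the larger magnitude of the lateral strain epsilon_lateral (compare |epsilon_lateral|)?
Model: a linearly elastic bar under uniaxial load, so epsilon_lateral = -nu·epsilon_axial (SI units).
  A: epsilon_lateral = -(0.277 × 0.00103) = -0.0002853
  B: epsilon_lateral = -(0.282 × 0.00167) = -0.0004709
|epsilon_lateral|: A = 0.0002853, B = 0.0004709, so B is larger in magnitude.
Final answer: B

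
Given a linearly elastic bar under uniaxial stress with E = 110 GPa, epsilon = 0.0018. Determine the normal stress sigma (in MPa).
Model: a linearly elastic bar under uniaxial stress, so sigma = E·epsilon.
Convert to SI units:
  E = 110 GPa = 1.1 × 10¹¹ Pa
Substitute:
  sigma = (1.1 × 10¹¹) × 0.0018
  sigma = 1.98 × 10⁸ Pa
Convert: sigma = 1.98 × 10⁸ Pa = 198 MPa
Final answer: sigma = 198 MPa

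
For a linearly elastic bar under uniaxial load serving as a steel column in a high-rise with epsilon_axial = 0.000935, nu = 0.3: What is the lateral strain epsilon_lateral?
Model: a linearly elastic bar under uniaxial load, so epsilon_lateral = -nu·epsilon_axial.
Substitute:
  epsilon_lateral = -(0.3 × 0.000935)
  epsilon_lateral = -0.0002805
Final answer: epsilon_lateral = -0.0002805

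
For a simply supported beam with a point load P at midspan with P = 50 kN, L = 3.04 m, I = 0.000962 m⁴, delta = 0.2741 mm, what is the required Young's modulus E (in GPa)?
Model: a simply supported beam with a point load P at midspan, so delta = (P·L^3) / (48·E·I).
Solve for E: E = (P·L^3) / (48·delta·I).
Convert to SI units:
  P = 50 kN = 50000 N
  delta = 0.2741 mm = 0.0002741 m
Substitute:
  E = (50000 × 3.04^3) / (48 × 0.0002741 × 0.000962)
  E = 1.11 × 10¹¹ Pa
Convert: E = 1.11 × 10¹¹ Pa = 111 GPa
Final answer: E = 111 GPa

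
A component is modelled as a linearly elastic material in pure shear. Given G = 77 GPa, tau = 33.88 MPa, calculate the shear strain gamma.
Model: a linearly elastic material in pure shear, so tau = G·gamma.
Solve for gamma: gamma = tau / G.
Convert to SI units:
  G = 77 GPa = 7.7 × 10¹⁰ Pa
  tau = 33.88 MPa = 3.388 × 10⁷ Pa
Substitute:
  gamma = (3.388 × 10⁷) / (7.7 × 10¹⁰)
  gamma = 0.00044
Final answer: gamma = 0.00044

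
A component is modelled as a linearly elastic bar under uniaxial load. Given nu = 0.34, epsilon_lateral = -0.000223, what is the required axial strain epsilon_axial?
Model: a linearly elastic bar under uniaxial load, so epsilon_lateral = -nu·epsilon_axial.
Solve for epsilon_axial: epsilon_axial = -epsilon_lateral / nu.
Substitute:
  epsilon_axial = -(-0.000223) / 0.34
  epsilon_axial = 0.0006559
Final answer: epsilon_axial = 0.0006559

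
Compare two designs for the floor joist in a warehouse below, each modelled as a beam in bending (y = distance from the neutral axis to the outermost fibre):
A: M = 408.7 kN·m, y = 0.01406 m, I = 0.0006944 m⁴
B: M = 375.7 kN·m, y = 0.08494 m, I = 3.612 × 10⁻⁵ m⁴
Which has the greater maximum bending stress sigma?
Model: a beam in bending (y = distance from the neutral axis to the outermost fibre), so sigma = (M·y) / I (SI units).
  A: sigma = (408700 × 0.01406) / 0.0006944 = 8.275 × 10⁶ Pa = 8.275 MPa
  B: sigma = (375700 × 0.08494) / (3.612 × 10⁻⁵) = 8.835 × 10⁸ Pa = 883.5 MPa
883.5 MPa > 8.275 MPa, so B is larger.
Final answer: B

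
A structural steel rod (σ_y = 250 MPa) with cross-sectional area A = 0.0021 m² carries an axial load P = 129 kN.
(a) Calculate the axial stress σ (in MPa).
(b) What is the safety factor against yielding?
(a) Axial stress σ = P/A. Convert P = 129 kN = 129000 N.
  σ = 129000 / 0.0021 = 6.143 × 10⁷ Pa = 61.43 MPa
(b) Safety factor SF = σ_y/σ = 250 / 61.43 = 4.07
Final answer: (a) σ = 61.43 MPa, (b) SF = 4.07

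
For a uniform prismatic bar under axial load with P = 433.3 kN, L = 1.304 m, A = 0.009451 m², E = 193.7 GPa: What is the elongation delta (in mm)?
Model: a uniform prismatic bar under axial load, so delta = (P·L) / (A·E).
Convert to SI units:
  P = 433.3 kN = 433300 N
  E = 193.7 GPa = 1.937 × 10¹¹ Pa
Substitute:
  delta = (433300 × 1.304) / (0.009451 × (1.937 × 10¹¹))
  delta = 0.0003086 m
Convert: delta = 0.0003086 m = 0.3086 mm
Final answer: delta = 0.3086 mm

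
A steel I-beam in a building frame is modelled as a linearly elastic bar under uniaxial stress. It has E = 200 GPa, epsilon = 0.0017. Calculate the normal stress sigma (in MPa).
Model: a linearly elastic bar under uniaxial stress, so sigma = E·epsilon.
Convert to SI units:
  E = 200 GPa = 2 × 10¹¹ Pa
Substitute:
  sigma = (2 × 10¹¹) × 0.0017
  sigma = 3.4 × 10⁸ Pa
Convert: sigma = 3.4 × 10⁸ Pa = 340 MPa
Final answer: sigma = 340 MPa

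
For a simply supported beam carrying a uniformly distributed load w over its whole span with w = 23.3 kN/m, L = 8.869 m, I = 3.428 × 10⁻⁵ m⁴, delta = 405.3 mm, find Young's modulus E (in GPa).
Model: a simply supported beam carrying a uniformly distributed load w over its whole span, so delta = (5·w·L^4) / (384·E·I).
Solve for E: E = (5·w·L^4) / (384·delta·I).
Convert to SI units:
  w = 23.3 kN/m = 23300 N/m
  delta = 405.3 mm = 0.4053 m
Substitute:
  E = (5 × 23300 × 8.869^4) / (384 × 0.4053 × (3.428 × 10⁻⁵))
  E = 1.351 × 10¹¹ Pa
Convert: E = 1.351 × 10¹¹ Pa = 135.1 GPa
Final answer: E = 135.1 GPa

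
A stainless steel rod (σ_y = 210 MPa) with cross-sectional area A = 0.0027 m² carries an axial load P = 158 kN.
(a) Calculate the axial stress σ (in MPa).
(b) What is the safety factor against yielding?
(a) Axial stress σ = P/A. Convert P = 158 kN = 158000 N.
  σ = 158000 / 0.0027 = 5.852 × 10⁷ Pa = 58.52 MPa
(b) Safety factor SF = σ_y/σ = 210 / 58.52 = 3.589
Final answer: (a) σ = 58.52 MPa, (b) SF = 3.589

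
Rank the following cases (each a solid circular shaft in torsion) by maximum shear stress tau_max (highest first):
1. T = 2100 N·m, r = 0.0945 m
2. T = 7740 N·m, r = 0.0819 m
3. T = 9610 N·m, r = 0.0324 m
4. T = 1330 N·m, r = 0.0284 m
Model: a solid circular shaft in torsion, so tau_max = (2·T) / (π·r^3) (SI units).
  Case 1: tau_max = (2 × 2100) / (π × 0.0945^3) = 1.584 × 10⁶ Pa = 1.584 MPa
  Case 2: tau_max = (2 × 7740) / (π × 0.0819^3) = 8.97 × 10⁶ Pa = 8.97 MPa
  Case 3: tau_max = (2 × 9610) / (π × 0.0324^3) = 1.799 × 10⁸ Pa = 179.9 MPa
  Case 4: tau_max = (2 × 1330) / (π × 0.0284^3) = 3.696 × 10⁷ Pa = 36.96 MPa
Ordering: 179.9 MPa (case 3) > 36.96 MPa (case 4) > 8.97 MPa (case 2) > 1.584 MPa (case 1)
Final answer: 3, 4, 2, 1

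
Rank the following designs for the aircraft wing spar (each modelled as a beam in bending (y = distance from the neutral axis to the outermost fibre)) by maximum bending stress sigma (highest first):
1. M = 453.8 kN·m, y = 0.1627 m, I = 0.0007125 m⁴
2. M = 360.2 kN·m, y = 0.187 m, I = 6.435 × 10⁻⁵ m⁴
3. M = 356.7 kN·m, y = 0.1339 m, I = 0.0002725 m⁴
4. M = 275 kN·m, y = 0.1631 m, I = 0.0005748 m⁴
Model: a beam in bending (y = distance from the neutral axis to the outermost fibre), so sigma = (M·y) / I (SI units).
  Case 1: sigma = (453800 × 0.1627) / 0.0007125 = 1.036 × 10⁸ Pa = 103.6 MPa
  Case 2: sigma = (360200 × 0.187) / (6.435 × 10⁻⁵) = 1.047 × 10⁹ Pa = 1047 MPa
  Case 3: sigma = (356700 × 0.1339) / 0.0002725 = 1.753 × 10⁸ Pa = 175.3 MPa
  Case 4: sigma = (275000 × 0.1631) / 0.0005748 = 7.803 × 10⁷ Pa = 78.03 MPa
Ordering: 1047 MPa (case 2) > 175.3 MPa (case 3) > 103.6 MPa (case 1) > 78.03 MPa (case 4)
Final answer: 2, 3, 1, 4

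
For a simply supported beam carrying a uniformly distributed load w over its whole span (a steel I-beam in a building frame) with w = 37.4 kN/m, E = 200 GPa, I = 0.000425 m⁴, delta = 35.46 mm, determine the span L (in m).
Model: a simply supported beam carrying a uniformly distributed load w over its whole span, so delta = (5·w·L^4) / (384·E·I).
Solve for L: L = ((384·delta·E·I) / (5·w))^(1/4).
Convert to SI units:
  w = 37.4 kN/m = 37400 N/m
  E = 200 GPa = 2 × 10¹¹ Pa
  delta = 35.46 mm = 0.03546 m
Substitute:
  L = ((384 × 0.03546 × (2 × 10¹¹) × 0.000425) / (5 × 37400))^(1/4)
  L = 8.87 m
Final answer: L = 8.87 m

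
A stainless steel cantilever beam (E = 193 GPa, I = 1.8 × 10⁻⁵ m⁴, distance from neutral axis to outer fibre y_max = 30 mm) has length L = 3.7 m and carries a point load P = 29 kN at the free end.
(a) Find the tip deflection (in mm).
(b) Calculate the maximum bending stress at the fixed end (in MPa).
(a) Tip deflection of a cantilever with an end point load: δ = P·L^3 / (3·E·I). Convert P = 29 kN = 29000 N, E = 193 GPa = 1.93 × 10¹¹ Pa.
  δ = (29000 × 3.7^3) / (3 × (1.93 × 10¹¹) × (1.8 × 10⁻⁵)) = 0.1409 m = 140.9 mm
(b) Maximum bending moment at the fixed end: M = P·L = 29000 × 3.7 = 107300 N·m. Convert y_max = 30 mm = 0.03 m.
  σ = M·y_max / I = (107300 × 0.03) / (1.8 × 10⁻⁵) = 1.788 × 10⁸ Pa = 178.8 MPa
Final answer: (a) δ = 140.9 mm, (b) σ = 178.8 MPa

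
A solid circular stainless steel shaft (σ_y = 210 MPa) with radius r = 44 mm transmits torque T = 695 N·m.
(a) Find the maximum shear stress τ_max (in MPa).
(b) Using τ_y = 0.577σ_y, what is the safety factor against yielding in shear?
(a) For a solid circular shaft, τ_max = T·r/J with J = π·r^4/2, i.e. τ_max = 2·T / (π·r^3). Convert r = 44 mm = 0.044 m.
  τ_max = (2 × 695) / (π × 0.044^3) = 5.194 × 10⁶ Pa = 5.194 MPa
(b) τ_y = 0.577 × 210 = 121.17 MPa
  SF = τ_y/τ_max = 121.17 / 5.194 = 23.33
Final answer: (a) τ_max = 5.194 MPa, (b) SF = 23.33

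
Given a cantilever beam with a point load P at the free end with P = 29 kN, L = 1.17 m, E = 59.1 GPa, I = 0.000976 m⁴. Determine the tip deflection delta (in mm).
Model: a cantilever beam with a point load P at the free end, so delta = (P·L^3) / (3·E·I).
Convert to SI units:
  P = 29 kN = 29000 N
  E = 59.1 GPa = 5.91 × 10¹⁰ Pa
Substitute:
  delta = (29000 × 1.17^3) / (3 × (5.91 × 10¹⁰) × 0.000976)
  delta = 0.0002684 m
Convert: delta = 0.0002684 m = 0.2684 mm
Final answer: delta = 0.2684 mm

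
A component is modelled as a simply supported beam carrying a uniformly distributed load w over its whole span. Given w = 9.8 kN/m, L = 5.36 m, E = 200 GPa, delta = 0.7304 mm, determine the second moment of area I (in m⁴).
Model: a simply supported beam carrying a uniformly distributed load w over its whole span, so delta = (5·w·L^4) / (384·E·I).
Solve for I: I = (5·w·L^4) / (384·delta·E).
Convert to SI units:
  w = 9.8 kN/m = 9800 N/m
  E = 200 GPa = 2 × 10¹¹ Pa
  delta = 0.7304 mm = 0.0007304 m
Substitute:
  I = (5 × 9800 × 5.36^4) / (384 × 0.0007304 × (2 × 10¹¹))
  I = 0.000721 m⁴
Final answer: I = 0.000721 m⁴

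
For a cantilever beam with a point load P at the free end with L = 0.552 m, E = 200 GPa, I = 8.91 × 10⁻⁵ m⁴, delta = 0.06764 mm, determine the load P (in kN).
Model: a cantilever beam with a point load P at the free end, so delta = (P·L^3) / (3·E·I).
Solve for P: P = (3·delta·E·I) / L^3.
Convert to SI units:
  E = 200 GPa = 2 × 10¹¹ Pa
  delta = 0.06764 mm = 6.764 × 10⁻⁵ m
Substitute:
  P = (3 × (6.764 × 10⁻⁵) × (2 × 10¹¹) × (8.91 × 10⁻⁵)) / 0.552^3
  P = 21500 N
Convert: P = 21500 N = 21.5 kN
Final answer: P = 21.5 kN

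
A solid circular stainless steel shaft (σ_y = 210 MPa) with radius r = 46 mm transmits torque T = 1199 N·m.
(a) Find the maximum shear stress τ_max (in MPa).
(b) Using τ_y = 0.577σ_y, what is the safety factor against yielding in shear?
(a) For a solid circular shaft, τ_max = T·r/J with J = π·r^4/2, i.e. τ_max = 2·T / (π·r^3). Convert r = 46 mm = 0.046 m.
  τ_max = (2 × 1199) / (π × 0.046^3) = 7.842 × 10⁶ Pa = 7.842 MPa
(b) τ_y = 0.577 × 210 = 121.17 MPa
  SF = τ_y/τ_max = 121.17 / 7.842 = 15.45
Final answer: (a) τ_max = 7.842 MPa, (b) SF = 15.45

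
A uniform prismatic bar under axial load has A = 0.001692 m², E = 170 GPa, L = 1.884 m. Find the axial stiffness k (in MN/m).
Model: a uniform prismatic bar under axial load, so k = (A·E) / L.
Convert to SI units:
  E = 170 GPa = 1.7 × 10¹¹ Pa
Substitute:
  k = (0.001692 × (1.7 × 10¹¹)) / 1.884
  k = 1.527 × 10⁸ N/m
Convert: k = 1.527 × 10⁸ N/m = 152.7 MN/m
Final answer: k = 152.7 MN/m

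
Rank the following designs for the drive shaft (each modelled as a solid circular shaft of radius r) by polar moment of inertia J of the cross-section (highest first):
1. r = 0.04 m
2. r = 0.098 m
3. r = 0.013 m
Model: a solid circular shaft of radius r, so J = (π·r^4) / 2 (SI units).
  Case 1: J = (π × 0.04^4) / 2 = 4.021 × 10⁻⁶ m⁴
  Case 2: J = (π × 0.098^4) / 2 = 0.0001449 m⁴
  Case 3: J = (π × 0.013^4) / 2 = 4.486 × 10⁻⁸ m⁴
Ordering: 0.0001449 m⁴ (case 2) > 4.021 × 10⁻⁶ m⁴ (case 1) > 4.486 × 10⁻⁸ m⁴ (case 3)
Final answer: 2, 1, 3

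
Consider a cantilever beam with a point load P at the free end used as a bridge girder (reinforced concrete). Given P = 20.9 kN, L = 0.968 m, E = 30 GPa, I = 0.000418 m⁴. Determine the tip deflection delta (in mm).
Model: a cantilever beam with a point load P at the free end, so delta = (P·L^3) / (3·E·I).
Convert to SI units:
  P = 20.9 kN = 20900 N
  E = 30 GPa = 3 × 10¹⁰ Pa
Substitute:
  delta = (20900 × 0.968^3) / (3 × (3 × 10¹⁰) × 0.000418)
  delta = 0.0005039 m
Convert: delta = 0.0005039 m = 0.5039 mm
Final answer: delta = 0.5039 mm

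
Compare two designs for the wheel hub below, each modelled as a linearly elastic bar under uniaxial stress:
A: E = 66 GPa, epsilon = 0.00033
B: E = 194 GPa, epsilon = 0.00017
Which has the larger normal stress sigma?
Model: a linearly elastic bar under uniaxial stress, so sigma = E·epsilon (SI units).
  A: sigma = (6.6 × 10¹⁰) × 0.00033 = 2.178 × 10⁷ Pa = 21.78 MPa
  B: sigma = (1.94 × 10¹¹) × 0.00017 = 3.298 × 10⁷ Pa = 32.98 MPa
32.98 MPa > 21.78 MPa, so B is larger.
Final answer: B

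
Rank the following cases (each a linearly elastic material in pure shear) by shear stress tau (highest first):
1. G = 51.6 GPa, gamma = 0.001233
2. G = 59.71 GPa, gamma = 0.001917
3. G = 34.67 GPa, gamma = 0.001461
Model: a linearly elastic material in pure shear, so tau = G·gamma (SI units).
  Case 1: tau = (5.16 × 10¹⁰) × 0.001233 = 6.362 × 10⁷ Pa = 63.62 MPa
  Case 2: tau = (5.971 × 10¹⁰) × 0.001917 = 1.145 × 10⁸ Pa = 114.5 MPa
  Case 3: tau = (3.467 × 10¹⁰) × 0.001461 = 5.065 × 10⁷ Pa = 50.65 MPa
Ordering: 114.5 MPa (case 2) > 63.62 MPa (case 1) > 50.65 MPa (case 3)
Final answer: 2, 1, 3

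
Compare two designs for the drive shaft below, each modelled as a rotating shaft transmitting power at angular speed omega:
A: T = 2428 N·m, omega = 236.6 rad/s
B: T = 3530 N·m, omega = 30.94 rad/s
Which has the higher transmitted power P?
Model: a rotating shaft transmitting power at angular speed omega, so P = T·omega (SI units).
  A: P = 2428 × 236.6 = 574500 W = 574.5 kW
  B: P = 3530 × 30.94 = 109200 W = 109.2 kW
574.5 kW > 109.2 kW, so A is larger.
Final answer: A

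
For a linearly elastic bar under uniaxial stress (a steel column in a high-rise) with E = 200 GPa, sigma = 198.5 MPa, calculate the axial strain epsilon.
Model: a linearly elastic bar under uniaxial stress, so sigma = E·epsilon.
Solve for epsilon: epsilon = sigma / E.
Convert to SI units:
  E = 200 GPa = 2 × 10¹¹ Pa
  sigma = 198.5 MPa = 1.985 × 10⁸ Pa
Substitute:
  epsilon = (1.985 × 10⁸) / (2 × 10¹¹)
  epsilon = 0.0009925
Final answer: epsilon = 0.0009925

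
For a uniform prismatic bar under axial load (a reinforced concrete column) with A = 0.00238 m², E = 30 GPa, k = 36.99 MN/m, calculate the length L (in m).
Model: a uniform prismatic bar under axial load, so k = (A·E) / L.
Solve for L: L = (A·E) / k.
Convert to SI units:
  E = 30 GPa = 3 × 10¹⁰ Pa
  k = 36.99 MN/m = 3.699 × 10⁷ N/m
Substitute:
  L = (0.00238 × (3 × 10¹⁰)) / (3.699 × 10⁷)
  L = 1.93 m
Final answer: L = 1.93 m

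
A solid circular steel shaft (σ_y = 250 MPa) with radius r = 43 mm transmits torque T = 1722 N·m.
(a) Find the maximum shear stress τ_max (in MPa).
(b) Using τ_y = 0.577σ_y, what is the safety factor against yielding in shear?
(a) For a solid circular shaft, τ_max = T·r/J with J = π·r^4/2, i.e. τ_max = 2·T / (π·r^3). Convert r = 43 mm = 0.043 m.
  τ_max = (2 × 1722) / (π × 0.043^3) = 1.379 × 10⁷ Pa = 13.79 MPa
(b) τ_y = 0.577 × 250 = 144.25 MPa
  SF = τ_y/τ_max = 144.25 / 13.79 = 10.46
Final answer: (a) τ_max = 13.79 MPa, (b) SF = 10.46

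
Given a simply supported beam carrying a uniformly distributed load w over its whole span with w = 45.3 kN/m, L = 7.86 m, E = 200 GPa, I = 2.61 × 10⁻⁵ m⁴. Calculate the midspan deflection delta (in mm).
Model: a simply supported beam carrying a uniformly distributed load w over its whole span, so delta = (5·w·L^4) / (384·E·I).
Convert to SI units:
  w = 45.3 kN/m = 45300 N/m
  E = 200 GPa = 2 × 10¹¹ Pa
Substitute:
  delta = (5 × 45300 × 7.86^4) / (384 × (2 × 10¹¹) × (2.61 × 10⁻⁵))
  delta = 0.4313 m
Convert: delta = 0.4313 m = 431.3 mm
Final answer: delta = 431.3 mm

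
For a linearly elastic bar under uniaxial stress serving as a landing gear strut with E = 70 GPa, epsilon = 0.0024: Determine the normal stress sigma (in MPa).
Model: a linearly elastic bar under uniaxial stress, so sigma = E·epsilon.
Convert to SI units:
  E = 70 GPa = 7 × 10¹⁰ Pa
Substitute:
  sigma = (7 × 10¹⁰) × 0.0024
  sigma = 1.68 × 10⁸ Pa
Convert: sigma = 1.68 × 10⁸ Pa = 168 MPa
Final answer: sigma = 168 MPa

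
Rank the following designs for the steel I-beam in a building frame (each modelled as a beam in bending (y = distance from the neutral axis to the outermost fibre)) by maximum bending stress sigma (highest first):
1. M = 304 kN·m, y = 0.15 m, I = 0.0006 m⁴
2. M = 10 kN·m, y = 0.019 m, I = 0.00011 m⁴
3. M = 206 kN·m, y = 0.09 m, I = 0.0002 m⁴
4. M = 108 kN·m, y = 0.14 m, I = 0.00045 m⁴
Model: a beam in bending (y = distance from the neutral axis to the outermost fibre), so sigma = (M·y) / I (SI units).
  Case 1: sigma = (304000 × 0.15) / 0.0006 = 7.6 × 10⁷ Pa = 76 MPa
  Case 2: sigma = (10000 × 0.019) / 0.00011 = 1.727 × 10⁶ Pa = 1.727 MPa
  Case 3: sigma = (206000 × 0.09) / 0.0002 = 9.27 × 10⁷ Pa = 92.7 MPa
  Case 4: sigma = (108000 × 0.14) / 0.00045 = 3.36 × 10⁷ Pa = 33.6 MPa
Ordering: 92.7 MPa (case 3) > 76 MPa (case 1) > 33.6 MPa (case 4) > 1.727 MPa (case 2)
Final answer: 3, 1, 4, 2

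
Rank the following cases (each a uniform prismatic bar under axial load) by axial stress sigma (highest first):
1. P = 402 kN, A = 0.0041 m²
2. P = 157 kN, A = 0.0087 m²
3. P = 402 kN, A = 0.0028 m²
Model: a uniform prismatic bar under axial load, so sigma = P / A (SI units).
  Case 1: sigma = 402000 / 0.0041 = 9.805 × 10⁷ Pa = 98.05 MPa
  Case 2: sigma = 157000 / 0.0087 = 1.805 × 10⁷ Pa = 18.05 MPa
  Case 3: sigma = 402000 / 0.0028 = 1.436 × 10⁸ Pa = 143.6 MPa
Ordering: 143.6 MPa (case 3) > 98.05 MPa (case 1) > 18.05 MPa (case 2)
Final answer: 3, 1, 2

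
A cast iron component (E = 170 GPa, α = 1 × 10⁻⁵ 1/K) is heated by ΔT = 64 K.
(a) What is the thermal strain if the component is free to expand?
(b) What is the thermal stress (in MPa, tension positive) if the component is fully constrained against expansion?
(a) Free thermal strain ε_th = α·ΔT = (1 × 10⁻⁵) × 64 = 0.00064
(b) Fully constrained, the expansion is suppressed, so σ = -E·α·ΔT. Convert E = 170 GPa = 1.7 × 10¹¹ Pa.
  σ = -(1.7 × 10¹¹) × (1 × 10⁻⁵) × 64 = -1.088 × 10⁸ Pa = -108.8 MPa (compressive)
Final answer: (a) ε_th = 0.00064, (b) σ = -108.8 MPa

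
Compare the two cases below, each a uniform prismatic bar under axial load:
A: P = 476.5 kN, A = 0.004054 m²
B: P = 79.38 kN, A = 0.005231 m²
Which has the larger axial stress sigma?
Model: a uniform prismatic bar under axial load, so sigma = P / A (SI units).
  A: sigma = 476500 / 0.004054 = 1.175 × 10⁸ Pa = 117.5 MPa
  B: sigma = 79380 / 0.005231 = 1.517 × 10⁷ Pa = 15.17 MPa
117.5 MPa > 15.17 MPa, so A is larger.
Final answer: A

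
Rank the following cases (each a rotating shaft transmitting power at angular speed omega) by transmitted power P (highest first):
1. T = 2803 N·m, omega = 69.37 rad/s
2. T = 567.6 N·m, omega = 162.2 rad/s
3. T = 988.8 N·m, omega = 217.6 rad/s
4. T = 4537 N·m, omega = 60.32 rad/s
Model: a rotating shaft transmitting power at angular speed omega, so P = T·omega (SI units).
  Case 1: P = 2803 × 69.37 = 194400 W = 194.4 kW
  Case 2: P = 567.6 × 162.2 = 92060 W = 92.06 kW
  Case 3: P = 988.8 × 217.6 = 215200 W = 215.2 kW
  Case 4: P = 4537 × 60.32 = 273700 W = 273.7 kW
Ordering: 273.7 kW (case 4) > 215.2 kW (case 3) > 194.4 kW (case 1) > 92.06 kW (case 2)
Final answer: 4, 3, 1, 2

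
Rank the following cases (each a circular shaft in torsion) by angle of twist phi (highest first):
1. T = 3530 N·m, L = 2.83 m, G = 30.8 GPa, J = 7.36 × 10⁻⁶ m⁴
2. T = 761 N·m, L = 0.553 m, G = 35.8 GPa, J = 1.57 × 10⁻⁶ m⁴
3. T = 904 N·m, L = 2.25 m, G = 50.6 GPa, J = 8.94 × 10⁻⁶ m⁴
Model: a circular shaft in torsion, so phi = (T·L) / (G·J) (SI units).
  Case 1: phi = (3530 × 2.83) / ((3.08 × 10¹⁰) × (7.36 × 10⁻⁶)) = 0.04407 rad = 2.525°
  Case 2: phi = (761 × 0.553) / ((3.58 × 10¹⁰) × (1.57 × 10⁻⁶)) = 0.007487 rad = 0.429°
  Case 3: phi = (904 × 2.25) / ((5.06 × 10¹⁰) × (8.94 × 10⁻⁶)) = 0.004496 rad = 0.2576°
Ordering: 2.525° (case 1) > 0.429° (case 2) > 0.2576° (case 3)
Final answer: 1, 2, 3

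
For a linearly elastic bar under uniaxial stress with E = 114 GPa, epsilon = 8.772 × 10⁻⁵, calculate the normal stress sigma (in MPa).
Model: a linearly elastic bar under uniaxial stress, so epsilon = sigma / E.
Solve for sigma: sigma = epsilon·E.
Convert to SI units:
  E = 114 GPa = 1.14 × 10¹¹ Pa
Substitute:
  sigma = (8.772 × 10⁻⁵) × (1.14 × 10¹¹)
  sigma = 1 × 10⁷ Pa
Convert: sigma = 1 × 10⁷ Pa = 10 MPa
Final answer: sigma = 10 MPa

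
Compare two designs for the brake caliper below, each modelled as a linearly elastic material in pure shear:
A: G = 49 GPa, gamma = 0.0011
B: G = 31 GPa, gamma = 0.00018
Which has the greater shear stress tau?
Model: a linearly elastic material in pure shear, so tau = G·gamma (SI units).
  A: tau = (4.9 × 10¹⁰) × 0.0011 = 5.39 × 10⁷ Pa = 53.9 MPa
  B: tau = (3.1 × 10¹⁰) × 0.00018 = 5.58 × 10⁶ Pa = 5.58 MPa
53.9 MPa > 5.58 MPa, so A is larger.
Final answer: A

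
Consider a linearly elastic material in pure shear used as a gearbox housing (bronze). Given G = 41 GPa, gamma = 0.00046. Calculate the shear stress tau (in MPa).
Model: a linearly elastic material in pure shear, so tau = G·gamma.
Convert to SI units:
  G = 41 GPa = 4.1 × 10¹⁰ Pa
Substitute:
  tau = (4.1 × 10¹⁰) × 0.00046
  tau = 1.886 × 10⁷ Pa
Convert: tau = 1.886 × 10⁷ Pa = 18.86 MPa
Final answer: tau = 18.86 MPa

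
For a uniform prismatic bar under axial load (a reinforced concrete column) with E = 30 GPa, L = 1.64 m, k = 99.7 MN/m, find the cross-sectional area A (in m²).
Model: a uniform prismatic bar under axial load, so k = (A·E) / L.
Solve for A: A = (k·L) / E.
Convert to SI units:
  E = 30 GPa = 3 × 10¹⁰ Pa
  k = 99.7 MN/m = 9.97 × 10⁷ N/m
Substitute:
  A = ((9.97 × 10⁷) × 1.64) / (3 × 10¹⁰)
  A = 0.00545 m²
Final answer: A = 0.00545 m²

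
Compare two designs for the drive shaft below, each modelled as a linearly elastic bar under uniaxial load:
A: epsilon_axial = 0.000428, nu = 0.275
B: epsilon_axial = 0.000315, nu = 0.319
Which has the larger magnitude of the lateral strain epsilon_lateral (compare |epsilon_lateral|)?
Model: a linearly elastic bar under uniaxial load, so epsilon_lateral = -nu·epsilon_axial (SI units).
  A: epsilon_lateral = -(0.275 × 0.000428) = -0.0001177
  B: epsilon_lateral = -(0.319 × 0.000315) = -0.0001005
|epsilon_lateral|: A = 0.0001177, B = 0.0001005, so A is larger in magnitude.
Final answer: A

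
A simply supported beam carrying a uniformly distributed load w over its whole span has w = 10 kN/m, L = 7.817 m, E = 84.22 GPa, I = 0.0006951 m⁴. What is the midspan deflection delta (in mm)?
Model: a simply supported beam carrying a uniformly distributed load w over its whole span, so delta = (5·w·L^4) / (384·E·I).
Convert to SI units:
  w = 10 kN/m = 10000 N/m
  E = 84.22 GPa = 8.422 × 10¹⁰ Pa
Substitute:
  delta = (5 × 10000 × 7.817^4) / (384 × (8.422 × 10¹⁰) × 0.0006951)
  delta = 0.008305 m
Convert: delta = 0.008305 m = 8.305 mm
Final answer: delta = 8.305 mm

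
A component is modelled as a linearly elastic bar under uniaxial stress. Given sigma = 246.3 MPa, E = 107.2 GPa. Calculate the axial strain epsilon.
Model: a linearly elastic bar under uniaxial stress, so epsilon = sigma / E.
Convert to SI units:
  sigma = 246.3 MPa = 2.463 × 10⁸ Pa
  E = 107.2 GPa = 1.072 × 10¹¹ Pa
Substitute:
  epsilon = (2.463 × 10⁸) / (1.072 × 10¹¹)
  epsilon = 0.002298
Final answer: epsilon = 0.002298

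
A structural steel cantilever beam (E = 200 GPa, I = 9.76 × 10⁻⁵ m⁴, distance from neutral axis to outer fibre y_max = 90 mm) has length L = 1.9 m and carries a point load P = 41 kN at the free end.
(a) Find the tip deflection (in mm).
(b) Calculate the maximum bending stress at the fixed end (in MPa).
(a) Tip deflection of a cantilever with an end point load: δ = P·L^3 / (3·E·I). Convert P = 41 kN = 41000 N, E = 200 GPa = 2 × 10¹¹ Pa.
  δ = (41000 × 1.9^3) / (3 × (2 × 10¹¹) × (9.76 × 10⁻⁵)) = 0.004802 m = 4.802 mm
(b) Maximum bending moment at the fixed end: M = P·L = 41000 × 1.9 = 77900 N·m. Convert y_max = 90 mm = 0.09 m.
  σ = M·y_max / I = (77900 × 0.09) / (9.76 × 10⁻⁵) = 7.183 × 10⁷ Pa = 71.83 MPa
Final answer: (a) δ = 4.802 mm, (b) σ = 71.83 MPa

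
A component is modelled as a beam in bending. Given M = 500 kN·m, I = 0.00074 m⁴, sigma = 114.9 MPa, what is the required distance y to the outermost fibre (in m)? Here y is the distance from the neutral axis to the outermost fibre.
Model: a beam in bending, so sigma = (M·y) / I.
Solve for y: y = (sigma·I) / M.
Convert to SI units:
  M = 500 kN·m = 500000 N·m
  sigma = 114.9 MPa = 1.149 × 10⁸ Pa
Substitute:
  y = ((1.149 × 10⁸) × 0.00074) / 500000
  y = 0.1701 m
Final answer: y = 0.1701 m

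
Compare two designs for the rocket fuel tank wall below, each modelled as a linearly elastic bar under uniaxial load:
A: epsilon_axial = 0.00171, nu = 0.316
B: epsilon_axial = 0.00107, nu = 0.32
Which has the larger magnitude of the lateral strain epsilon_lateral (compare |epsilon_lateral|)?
Model: a linearly elastic bar under uniaxial load, so epsilon_lateral = -nu·epsilon_axial (SI units).
  A: epsilon_lateral = -(0.316 × 0.00171) = -0.0005404
  B: epsilon_lateral = -(0.32 × 0.00107) = -0.0003424
|epsilon_lateral|: A = 0.0005404, B = 0.0003424, so A is larger in magnitude.
Final answer: A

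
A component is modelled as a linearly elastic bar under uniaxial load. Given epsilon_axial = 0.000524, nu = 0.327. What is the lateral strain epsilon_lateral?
Model: a linearly elastic bar under uniaxial load, so epsilon_lateral = -nu·epsilon_axial.
Substitute:
  epsilon_lateral = -(0.327 × 0.000524)
  epsilon_lateral = -0.0001713
Final answer: epsilon_lateral = -0.0001713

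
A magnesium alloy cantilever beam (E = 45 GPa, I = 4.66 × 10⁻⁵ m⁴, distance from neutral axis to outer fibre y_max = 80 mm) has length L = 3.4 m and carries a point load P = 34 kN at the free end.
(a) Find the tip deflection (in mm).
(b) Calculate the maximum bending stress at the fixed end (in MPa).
(a) Tip deflection of a cantilever with an end point load: δ = P·L^3 / (3·E·I). Convert P = 34 kN = 34000 N, E = 45 GPa = 4.5 × 10¹⁰ Pa.
  δ = (34000 × 3.4^3) / (3 × (4.5 × 10¹⁰) × (4.66 × 10⁻⁵)) = 0.2124 m = 212.4 mm
(b) Maximum bending moment at the fixed end: M = P·L = 34000 × 3.4 = 115600 N·m. Convert y_max = 80 mm = 0.08 m.
  σ = M·y_max / I = (115600 × 0.08) / (4.66 × 10⁻⁵) = 1.985 × 10⁸ Pa = 198.5 MPa
Final answer: (a) δ = 212.4 mm, (b) σ = 198.5 MPa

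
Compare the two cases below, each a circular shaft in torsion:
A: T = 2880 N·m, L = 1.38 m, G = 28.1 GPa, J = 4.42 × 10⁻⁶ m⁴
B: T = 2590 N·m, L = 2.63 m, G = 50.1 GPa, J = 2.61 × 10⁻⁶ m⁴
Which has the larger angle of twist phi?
Model: a circular shaft in torsion, so phi = (T·L) / (G·J) (SI units).
  A: phi = (2880 × 1.38) / ((2.81 × 10¹⁰) × (4.42 × 10⁻⁶)) = 0.032 rad = 1.833°
  B: phi = (2590 × 2.63) / ((5.01 × 10¹⁰) × (2.61 × 10⁻⁶)) = 0.05209 rad = 2.985°
2.985° > 1.833°, so B is larger.
Final answer: B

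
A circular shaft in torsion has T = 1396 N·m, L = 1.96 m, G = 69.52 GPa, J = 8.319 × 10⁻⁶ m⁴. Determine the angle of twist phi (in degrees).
Model: a circular shaft in torsion, so phi = (T·L) / (G·J).
Convert to SI units:
  G = 69.52 GPa = 6.952 × 10¹⁰ Pa
Substitute:
  phi = (1396 × 1.96) / ((6.952 × 10¹⁰) × (8.319 × 10⁻⁶))
  phi = 0.004731 rad
Convert to degrees: phi = 0.004731 × 180/π = 0.2711°
Final answer: phi = 0.2711°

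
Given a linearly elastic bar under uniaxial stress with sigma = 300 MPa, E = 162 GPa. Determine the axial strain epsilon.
Model: a linearly elastic bar under uniaxial stress, so epsilon = sigma / E.
Convert to SI units:
  sigma = 300 MPa = 3 × 10⁸ Pa
  E = 162 GPa = 1.62 × 10¹¹ Pa
Substitute:
  epsilon = (3 × 10⁸) / (1.62 × 10¹¹)
  epsilon = 0.001852
Final answer: epsilon = 0.001852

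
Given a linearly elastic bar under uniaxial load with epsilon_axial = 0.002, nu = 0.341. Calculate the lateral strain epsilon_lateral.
Model: a linearly elastic bar under uniaxial load, so epsilon_lateral = -nu·epsilon_axial.
Substitute:
  epsilon_lateral = -(0.341 × 0.002)
  epsilon_lateral = -0.000682
Final answer: epsilon_lateral = -0.000682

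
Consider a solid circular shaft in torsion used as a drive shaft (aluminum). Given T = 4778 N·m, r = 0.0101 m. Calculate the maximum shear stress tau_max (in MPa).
Model: a solid circular shaft in torsion, so tau_max = (2·T) / (π·r^3).
Substitute:
  tau_max = (2 × 4778) / (π × 0.0101^3)
  tau_max = 2.952 × 10⁹ Pa
Convert: tau_max = 2.952 × 10⁹ Pa = 2952 MPa
Final answer: tau_max = 2952 MPa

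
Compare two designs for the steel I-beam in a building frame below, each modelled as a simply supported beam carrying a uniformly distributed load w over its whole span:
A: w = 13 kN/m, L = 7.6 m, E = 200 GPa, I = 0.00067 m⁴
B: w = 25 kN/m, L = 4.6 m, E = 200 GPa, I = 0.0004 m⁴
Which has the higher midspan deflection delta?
Model: a simply supported beam carrying a uniformly distributed load w over its whole span, so delta = (5·w·L^4) / (384·E·I) (SI units).
  A: delta = (5 × 13000 × 7.6^4) / (384 × (2 × 10¹¹) × 0.00067) = 0.004214 m = 4.214 mm
  B: delta = (5 × 25000 × 4.6^4) / (384 × (2 × 10¹¹) × 0.0004) = 0.001822 m = 1.822 mm
4.214 mm > 1.822 mm, so A is larger.
Final answer: A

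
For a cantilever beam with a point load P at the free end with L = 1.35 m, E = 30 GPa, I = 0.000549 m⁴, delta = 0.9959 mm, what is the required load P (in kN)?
Model: a cantilever beam with a point load P at the free end, so delta = (P·L^3) / (3·E·I).
Solve for P: P = (3·delta·E·I) / L^3.
Convert to SI units:
  E = 30 GPa = 3 × 10¹⁰ Pa
  delta = 0.9959 mm = 0.0009959 m
Substitute:
  P = (3 × 0.0009959 × (3 × 10¹⁰) × 0.000549) / 1.35^3
  P = 20000 N
Convert: P = 20000 N = 20 kN
Final answer: P = 20 kN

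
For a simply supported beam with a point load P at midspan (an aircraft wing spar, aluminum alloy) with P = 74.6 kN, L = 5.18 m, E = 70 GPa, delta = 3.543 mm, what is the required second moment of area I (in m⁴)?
Model: a simply supported beam with a point load P at midspan, so delta = (P·L^3) / (48·E·I).
Solve for I: I = (P·L^3) / (48·delta·E).
Convert to SI units:
  P = 74.6 kN = 74600 N
  E = 70 GPa = 7 × 10¹⁰ Pa
  delta = 3.543 mm = 0.003543 m
Substitute:
  I = (74600 × 5.18^3) / (48 × 0.003543 × (7 × 10¹⁰))
  I = 0.000871 m⁴
Final answer: I = 0.000871 m⁴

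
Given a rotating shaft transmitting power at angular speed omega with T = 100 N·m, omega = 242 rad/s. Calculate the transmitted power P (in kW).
Model: a rotating shaft transmitting power at angular speed omega, so P = T·omega.
Substitute:
  P = 100 × 242
  P = 24200 W
Convert: P = 24200 W = 24.2 kW
Final answer: P = 24.2 kW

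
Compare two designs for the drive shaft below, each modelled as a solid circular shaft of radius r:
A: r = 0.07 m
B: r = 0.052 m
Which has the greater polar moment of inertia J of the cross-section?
Model: a solid circular shaft of radius r, so J = (π·r^4) / 2 (SI units).
  A: J = (π × 0.07^4) / 2 = 3.771 × 10⁻⁵ m⁴
  B: J = (π × 0.052^4) / 2 = 1.149 × 10⁻⁵ m⁴
3.771 × 10⁻⁵ m⁴ > 1.149 × 10⁻⁵ m⁴, so A is larger.
Final answer: A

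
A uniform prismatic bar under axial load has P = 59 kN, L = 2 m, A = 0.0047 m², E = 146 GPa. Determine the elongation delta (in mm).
Model: a uniform prismatic bar under axial load, so delta = (P·L) / (A·E).
Convert to SI units:
  P = 59 kN = 59000 N
  E = 146 GPa = 1.46 × 10¹¹ Pa
Substitute:
  delta = (59000 × 2) / (0.0047 × (1.46 × 10¹¹))
  delta = 0.000172 m
Convert: delta = 0.000172 m = 0.172 mm
Final answer: delta = 0.172 mm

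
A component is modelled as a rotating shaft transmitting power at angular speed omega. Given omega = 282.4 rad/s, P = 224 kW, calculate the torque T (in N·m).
Model: a rotating shaft transmitting power at angular speed omega, so P = T·omega.
Solve for T: T = P / omega.
Convert to SI units:
  P = 224 kW = 224000 W
Substitute:
  T = 224000 / 282.4
  T = 793.2 N·m
Final answer: T = 793.2 N·m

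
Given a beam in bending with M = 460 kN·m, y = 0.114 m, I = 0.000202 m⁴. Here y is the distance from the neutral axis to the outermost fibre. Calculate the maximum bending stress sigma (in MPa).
Model: a beam in bending, so sigma = (M·y) / I.
Convert to SI units:
  M = 460 kN·m = 460000 N·m
Substitute:
  sigma = (460000 × 0.114) / 0.000202
  sigma = 2.596 × 10⁸ Pa
Convert: sigma = 2.596 × 10⁸ Pa = 259.6 MPa
Final answer: sigma = 259.6 MPa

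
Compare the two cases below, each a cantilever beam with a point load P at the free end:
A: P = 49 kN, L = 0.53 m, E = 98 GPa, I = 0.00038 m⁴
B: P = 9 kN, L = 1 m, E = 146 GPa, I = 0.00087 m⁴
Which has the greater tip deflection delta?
Model: a cantilever beam with a point load P at the free end, so delta = (P·L^3) / (3·E·I) (SI units).
  A: delta = (49000 × 0.53^3) / (3 × (9.8 × 10¹⁰) × 0.00038) = 6.53 × 10⁻⁵ m = 0.0653 mm
  B: delta = (9000 × 1^3) / (3 × (1.46 × 10¹¹) × 0.00087) = 2.362 × 10⁻⁵ m = 0.02362 mm
0.0653 mm > 0.02362 mm, so A is larger.
Final answer: A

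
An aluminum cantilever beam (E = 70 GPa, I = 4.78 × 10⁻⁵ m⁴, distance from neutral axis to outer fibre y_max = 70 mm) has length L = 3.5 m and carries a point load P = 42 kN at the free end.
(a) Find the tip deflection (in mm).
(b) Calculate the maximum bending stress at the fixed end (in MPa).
(a) Tip deflection of a cantilever with an end point load: δ = P·L^3 / (3·E·I). Convert P = 42 kN = 42000 N, E = 70 GPa = 7 × 10¹⁰ Pa.
  δ = (42000 × 3.5^3) / (3 × (7 × 10¹⁰) × (4.78 × 10⁻⁵)) = 0.1794 m = 179.4 mm
(b) Maximum bending moment at the fixed end: M = P·L = 42000 × 3.5 = 147000 N·m. Convert y_max = 70 mm = 0.07 m.
  σ = M·y_max / I = (147000 × 0.07) / (4.78 × 10⁻⁵) = 2.153 × 10⁸ Pa = 215.3 MPa
Final answer: (a) δ = 179.4 mm, (b) σ = 215.3 MPa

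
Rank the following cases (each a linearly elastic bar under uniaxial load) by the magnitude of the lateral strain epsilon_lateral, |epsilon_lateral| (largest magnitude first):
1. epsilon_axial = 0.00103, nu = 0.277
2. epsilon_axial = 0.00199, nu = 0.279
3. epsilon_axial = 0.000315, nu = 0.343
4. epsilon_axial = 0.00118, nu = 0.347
Model: a linearly elastic bar under uniaxial load, so epsilon_lateral = -nu·epsilon_axial (SI units).
  Case 1: epsilon_lateral = -(0.277 × 0.00103) = -0.0002853
  Case 2: epsilon_lateral = -(0.279 × 0.00199) = -0.0005552
  Case 3: epsilon_lateral = -(0.343 × 0.000315) = -0.000108
  Case 4: epsilon_lateral = -(0.347 × 0.00118) = -0.0004095
Ordering by |epsilon_lateral|: 0.0005552 (case 2) > 0.0004095 (case 4) > 0.0002853 (case 1) > 0.000108 (case 3)
Final answer: 2, 4, 1, 3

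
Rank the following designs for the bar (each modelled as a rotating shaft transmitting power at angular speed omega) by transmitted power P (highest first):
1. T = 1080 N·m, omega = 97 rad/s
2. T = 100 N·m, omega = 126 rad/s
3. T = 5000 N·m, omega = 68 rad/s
Model: a rotating shaft transmitting power at angular speed omega, so P = T·omega (SI units).
  Case 1: P = 1080 × 97 = 104800 W = 104.8 kW
  Case 2: P = 100 × 126 = 12600 W = 12.6 kW
  Case 3: P = 5000 × 68 = 340000 W = 340 kW
Ordering: 340 kW (case 3) > 104.8 kW (case 1) > 12.6 kW (case 2)
Final answer: 3, 1, 2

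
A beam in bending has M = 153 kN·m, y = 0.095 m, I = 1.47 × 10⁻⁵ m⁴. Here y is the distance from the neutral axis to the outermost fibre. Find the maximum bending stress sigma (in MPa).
Model: a beam in bending, so sigma = (M·y) / I.
Convert to SI units:
  M = 153 kN·m = 153000 N·m
Substitute:
  sigma = (153000 × 0.095) / (1.47 × 10⁻⁵)
  sigma = 9.888 × 10⁸ Pa
Convert: sigma = 9.888 × 10⁸ Pa = 988.8 MPa
Final answer: sigma = 988.8 MPa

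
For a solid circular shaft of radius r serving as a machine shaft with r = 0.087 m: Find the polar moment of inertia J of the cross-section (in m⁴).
Model: a solid circular shaft of radius r, so J = (π·r^4) / 2.
Substitute:
  J = (π × 0.087^4) / 2
  J = 8.999 × 10⁻⁵ m⁴
Final answer: J = 8.999 × 10⁻⁵ m⁴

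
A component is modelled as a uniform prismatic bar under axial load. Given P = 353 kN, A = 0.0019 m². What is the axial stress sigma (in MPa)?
Model: a uniform prismatic bar under axial load, so sigma = P / A.
Convert to SI units:
  P = 353 kN = 353000 N
Substitute:
  sigma = 353000 / 0.0019
  sigma = 1.858 × 10⁸ Pa
Convert: sigma = 1.858 × 10⁸ Pa = 185.8 MPa
Final answer: sigma = 185.8 MPa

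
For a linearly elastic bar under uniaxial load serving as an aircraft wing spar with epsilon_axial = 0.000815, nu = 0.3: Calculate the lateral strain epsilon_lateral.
Model: a linearly elastic bar under uniaxial load, so epsilon_lateral = -nu·epsilon_axial.
Substitute:
  epsilon_lateral = -(0.3 × 0.000815)
  epsilon_lateral = -0.0002445
Final answer: epsilon_lateral = -0.0002445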